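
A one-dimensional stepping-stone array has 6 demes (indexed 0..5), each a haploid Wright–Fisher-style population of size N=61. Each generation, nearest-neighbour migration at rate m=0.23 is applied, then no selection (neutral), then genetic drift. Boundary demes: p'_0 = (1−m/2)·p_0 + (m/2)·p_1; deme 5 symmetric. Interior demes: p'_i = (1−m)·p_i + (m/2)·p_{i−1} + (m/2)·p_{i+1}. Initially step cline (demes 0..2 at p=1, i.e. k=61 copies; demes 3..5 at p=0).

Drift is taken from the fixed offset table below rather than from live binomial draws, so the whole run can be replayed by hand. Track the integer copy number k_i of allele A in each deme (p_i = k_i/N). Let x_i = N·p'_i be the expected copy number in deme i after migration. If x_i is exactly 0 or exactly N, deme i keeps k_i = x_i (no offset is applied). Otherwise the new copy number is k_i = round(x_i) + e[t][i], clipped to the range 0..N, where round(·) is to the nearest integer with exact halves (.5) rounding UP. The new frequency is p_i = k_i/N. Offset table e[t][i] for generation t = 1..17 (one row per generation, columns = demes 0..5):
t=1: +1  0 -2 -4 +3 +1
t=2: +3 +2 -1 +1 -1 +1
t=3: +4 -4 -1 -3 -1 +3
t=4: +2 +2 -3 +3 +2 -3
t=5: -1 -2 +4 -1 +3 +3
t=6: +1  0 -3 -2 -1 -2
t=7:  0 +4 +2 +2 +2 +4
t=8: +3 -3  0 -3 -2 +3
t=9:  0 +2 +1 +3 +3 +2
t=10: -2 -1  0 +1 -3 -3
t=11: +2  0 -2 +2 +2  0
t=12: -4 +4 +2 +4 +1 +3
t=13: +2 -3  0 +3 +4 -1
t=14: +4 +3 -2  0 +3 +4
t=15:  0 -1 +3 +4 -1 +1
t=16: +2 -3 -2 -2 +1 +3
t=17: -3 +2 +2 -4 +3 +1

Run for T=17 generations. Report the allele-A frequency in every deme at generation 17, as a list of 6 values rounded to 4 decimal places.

t=0: k=[61 61 61 0 0 0]
t=1: x=[61.0000 61.0000 53.9850 7.0150 0.0000 0.0000] k=[61 61 52 3 0 0]
t=2: x=[61.0000 59.9650 47.4000 8.2900 0.3450 0.0000] k=[61 61 46 9 0 0]
t=3: x=[61.0000 59.2750 43.4700 12.2200 1.0350 0.0000] k=[61 55 42 9 0 0]
t=4: x=[60.3100 54.1950 39.7000 11.7600 1.0350 0.0000] k=[61 56 37 15 3 0]
t=5: x=[60.4250 54.3900 36.6550 16.1500 4.0350 0.3450] k=[59 52 41 15 7 3]
t=6: x=[58.1950 51.5400 39.2750 17.0700 7.4600 3.4600] k=[59 52 36 15 6 1]
t=7: x=[58.1950 50.9650 35.4250 16.3800 6.4600 1.5750] k=[58 55 37 18 8 6]
t=8: x=[57.6550 53.2750 36.8850 19.0350 8.9200 6.2300] k=[61 50 37 16 7 9]
t=9: x=[59.7350 49.7700 36.0800 17.3800 8.2650 8.7700] k=[60 52 37 20 11 11]
t=10: x=[59.0800 51.1950 36.7700 20.9200 12.0350 11.0000] k=[57 50 37 22 9 8]
t=11: x=[56.1950 49.3100 36.7700 22.2300 10.3800 8.1150] k=[58 49 35 24 12 8]
t=12: x=[56.9650 48.4250 35.3450 23.8850 12.9200 8.4600] k=[53 52 37 28 14 11]
t=13: x=[52.8850 50.3900 37.6900 27.4250 15.2650 11.3450] k=[55 47 38 30 19 10]
t=14: x=[54.0800 46.8850 38.1150 29.6550 19.2300 11.0350] k=[58 50 36 30 22 15]
t=15: x=[57.0800 49.3100 36.9200 29.7700 22.1150 15.8050] k=[57 48 40 34 21 17]
t=16: x=[55.9650 48.1150 40.2300 33.1950 22.0350 17.4600] k=[58 45 38 31 23 20]
t=17: x=[56.5050 45.6900 38.0000 30.8850 23.5750 20.3450] k=[54 48 40 27 27 21]

[0.8852, 0.7869, 0.6557, 0.4426, 0.4426, 0.3443]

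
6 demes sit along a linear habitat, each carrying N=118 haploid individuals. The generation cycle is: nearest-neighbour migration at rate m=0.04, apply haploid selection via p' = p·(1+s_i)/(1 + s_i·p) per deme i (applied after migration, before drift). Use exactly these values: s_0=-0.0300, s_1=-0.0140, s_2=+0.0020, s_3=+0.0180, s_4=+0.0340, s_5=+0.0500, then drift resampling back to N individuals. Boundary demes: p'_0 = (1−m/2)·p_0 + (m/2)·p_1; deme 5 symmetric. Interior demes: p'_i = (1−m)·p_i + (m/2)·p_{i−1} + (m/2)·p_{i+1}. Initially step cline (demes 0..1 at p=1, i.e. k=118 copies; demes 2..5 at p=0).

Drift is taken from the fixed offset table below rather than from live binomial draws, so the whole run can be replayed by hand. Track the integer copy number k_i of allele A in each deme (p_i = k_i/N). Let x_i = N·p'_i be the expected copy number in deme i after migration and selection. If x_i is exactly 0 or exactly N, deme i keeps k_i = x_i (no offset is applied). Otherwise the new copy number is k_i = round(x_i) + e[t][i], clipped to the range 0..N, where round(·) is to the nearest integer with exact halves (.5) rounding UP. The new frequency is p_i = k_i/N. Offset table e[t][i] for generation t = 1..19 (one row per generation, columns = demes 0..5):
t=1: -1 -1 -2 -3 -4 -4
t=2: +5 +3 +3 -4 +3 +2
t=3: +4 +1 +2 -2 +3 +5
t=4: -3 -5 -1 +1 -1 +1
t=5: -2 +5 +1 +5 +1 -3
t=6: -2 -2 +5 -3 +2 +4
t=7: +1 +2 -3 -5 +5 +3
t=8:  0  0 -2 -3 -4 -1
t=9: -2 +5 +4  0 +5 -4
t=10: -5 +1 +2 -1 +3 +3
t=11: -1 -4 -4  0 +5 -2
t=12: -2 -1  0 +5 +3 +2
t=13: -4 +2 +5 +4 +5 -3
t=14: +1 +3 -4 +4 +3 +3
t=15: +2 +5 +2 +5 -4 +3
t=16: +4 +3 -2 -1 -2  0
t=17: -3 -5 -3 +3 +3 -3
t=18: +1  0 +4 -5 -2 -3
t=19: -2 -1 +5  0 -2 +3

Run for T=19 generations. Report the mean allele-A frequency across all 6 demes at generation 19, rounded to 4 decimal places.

0.3955

t=0: k=[118 118 0 0 0 0]
t=1: x=[118.0000 115.6072 2.3646 0.0000 0.0000 0.0000] k=[118 115 0 0 0 0]
t=2: x=[117.9381 112.6889 2.3045 0.0000 0.0000 0.0000] k=[118 116 5 0 0 0]
t=3: x=[117.9588 113.7628 7.1334 0.1018 0.0000 0.0000] k=[118 115 9 0 0 0]
t=4: x=[117.9381 112.8713 10.9598 0.1832 0.0000 0.0000] k=[115 108 10 1 0 0]
t=5: x=[114.7655 106.0292 11.8012 1.1807 0.0207 0.0000] k=[113 111 13 6 1 0]
t=6: x=[112.8110 108.9630 14.8459 6.1431 1.1164 0.0210] k=[111 107 20 3 3 4]
t=7: x=[110.7146 105.1798 21.4350 3.3984 3.1200 4.1720] k=[112 107 18 0 8 7]
t=8: x=[111.7214 105.1596 19.4524 0.5293 8.0677 7.3491] k=[112 105 17 0 4 6]
t=9: x=[111.6803 103.1985 18.4511 0.4275 4.0900 6.2422] k=[110 108 22 0 9 2]
t=10: x=[109.7288 106.1708 23.3174 0.6311 8.9527 2.2450] k=[105 107 25 0 12 5]
t=11: x=[104.6844 105.1596 26.1807 0.7532 11.9750 5.3853] k=[104 101 22 1 17 3]
t=12: x=[103.5584 99.2588 23.1972 1.7708 16.8778 3.4392] k=[102 98 23 7 20 5]
t=13: x=[101.4923 96.3317 24.2184 7.7075 19.9890 5.5525] k=[97 98 29 12 25 3]
t=14: x=[96.4894 96.3519 30.0848 12.8022 24.9515 3.6067] k=[97 99 26 17 28 7]
t=15: x=[96.5098 97.2601 27.3219 17.6663 28.0690 7.7666] k=[99 102 29 23 24 11]
t=16: x=[98.5707 100.2686 30.3851 23.4737 24.3600 11.7669] k=[103 103 28 22 22 12]
t=17: x=[102.5966 101.2989 29.4241 22.4424 22.4005 12.7441] k=[100 96 26 25 25 10]
t=18: x=[99.4487 94.4151 27.4220 25.3735 25.3593 10.7680] k=[100 94 31 20 23 8]
t=19: x=[99.4079 92.5799 32.0867 20.5814 23.2580 8.6845] k=[97 92 37 21 21 12]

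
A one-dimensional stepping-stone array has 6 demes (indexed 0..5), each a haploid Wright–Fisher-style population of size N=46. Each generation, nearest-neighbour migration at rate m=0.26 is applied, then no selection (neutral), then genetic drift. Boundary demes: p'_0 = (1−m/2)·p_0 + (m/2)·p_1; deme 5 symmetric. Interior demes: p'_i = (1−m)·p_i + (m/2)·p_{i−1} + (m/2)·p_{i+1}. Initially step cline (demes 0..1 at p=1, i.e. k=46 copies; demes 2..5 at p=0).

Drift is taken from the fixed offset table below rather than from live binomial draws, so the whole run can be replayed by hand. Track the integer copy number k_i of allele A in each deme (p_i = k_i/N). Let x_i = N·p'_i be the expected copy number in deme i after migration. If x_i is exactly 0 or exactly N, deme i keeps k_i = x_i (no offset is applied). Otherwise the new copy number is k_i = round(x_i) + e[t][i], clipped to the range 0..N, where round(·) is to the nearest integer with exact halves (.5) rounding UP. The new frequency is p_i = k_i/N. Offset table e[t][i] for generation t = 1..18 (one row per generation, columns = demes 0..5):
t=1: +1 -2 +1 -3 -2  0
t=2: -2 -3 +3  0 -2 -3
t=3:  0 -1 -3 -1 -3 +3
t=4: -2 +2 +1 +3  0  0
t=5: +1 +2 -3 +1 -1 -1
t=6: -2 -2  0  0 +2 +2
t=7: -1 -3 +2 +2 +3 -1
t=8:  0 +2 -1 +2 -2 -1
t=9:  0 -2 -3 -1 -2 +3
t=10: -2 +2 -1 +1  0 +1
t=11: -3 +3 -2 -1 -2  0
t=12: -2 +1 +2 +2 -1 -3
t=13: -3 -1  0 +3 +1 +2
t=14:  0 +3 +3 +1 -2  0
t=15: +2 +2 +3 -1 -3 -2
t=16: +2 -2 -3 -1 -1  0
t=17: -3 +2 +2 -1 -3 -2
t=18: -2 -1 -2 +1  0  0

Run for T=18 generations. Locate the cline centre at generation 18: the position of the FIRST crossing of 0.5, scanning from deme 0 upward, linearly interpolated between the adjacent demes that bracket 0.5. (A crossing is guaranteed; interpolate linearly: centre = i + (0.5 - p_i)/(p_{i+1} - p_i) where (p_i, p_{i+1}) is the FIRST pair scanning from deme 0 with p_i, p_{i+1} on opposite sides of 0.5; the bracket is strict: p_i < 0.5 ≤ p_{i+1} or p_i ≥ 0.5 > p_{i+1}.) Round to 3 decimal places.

t=0: k=[46 46 0 0 0 0]
t=1: x=[46.0000 40.0200 5.9800 0.0000 0.0000 0.0000] k=[46 38 7 0 0 0]
t=2: x=[44.9600 35.0100 10.1200 0.9100 0.0000 0.0000] k=[43 32 13 1 0 0]
t=3: x=[41.5700 30.9600 13.9100 2.4300 0.1300 0.0000] k=[42 30 11 1 0 0]
t=4: x=[40.4400 29.0900 12.1700 2.1700 0.1300 0.0000] k=[38 31 13 5 0 0]
t=5: x=[37.0900 29.5700 14.3000 5.3900 0.6500 0.0000] k=[38 32 11 6 0 0]
t=6: x=[37.2200 30.0500 13.0800 5.8700 0.7800 0.0000] k=[35 28 13 6 3 0]
t=7: x=[34.0900 26.9600 14.0400 6.5200 3.0000 0.3900] k=[33 24 16 9 6 0]
t=8: x=[31.8300 24.1300 16.1300 9.5200 5.6100 0.7800] k=[32 26 15 12 4 0]
t=9: x=[31.2200 25.3500 16.0400 11.3500 4.5200 0.5200] k=[31 23 13 10 3 4]
t=10: x=[29.9600 22.7400 13.9100 9.4800 4.0400 3.8700] k=[28 25 13 10 4 5]
t=11: x=[27.6100 23.8300 14.1700 9.6100 4.9100 4.8700] k=[25 27 12 9 3 5]
t=12: x=[25.2600 24.7900 13.5600 8.6100 4.0400 4.7400] k=[23 26 16 11 3 2]
t=13: x=[23.3900 24.3100 16.6500 10.6100 3.9100 2.1300] k=[20 23 17 14 5 4]
t=14: x=[20.3900 21.8300 17.3900 13.2200 6.0400 4.1300] k=[20 25 20 14 4 4]
t=15: x=[20.6500 23.7000 19.8700 13.4800 5.3000 4.0000] k=[23 26 23 12 2 2]
t=16: x=[23.3900 25.2200 21.9600 12.1300 3.3000 2.0000] k=[25 23 19 11 2 2]
t=17: x=[24.7400 22.7400 18.4800 10.8700 3.1700 2.0000] k=[22 25 20 10 0 0]
t=18: x=[22.3900 23.9600 19.3500 10.0000 1.3000 0.0000] k=[20 23 17 11 1 0]

1.000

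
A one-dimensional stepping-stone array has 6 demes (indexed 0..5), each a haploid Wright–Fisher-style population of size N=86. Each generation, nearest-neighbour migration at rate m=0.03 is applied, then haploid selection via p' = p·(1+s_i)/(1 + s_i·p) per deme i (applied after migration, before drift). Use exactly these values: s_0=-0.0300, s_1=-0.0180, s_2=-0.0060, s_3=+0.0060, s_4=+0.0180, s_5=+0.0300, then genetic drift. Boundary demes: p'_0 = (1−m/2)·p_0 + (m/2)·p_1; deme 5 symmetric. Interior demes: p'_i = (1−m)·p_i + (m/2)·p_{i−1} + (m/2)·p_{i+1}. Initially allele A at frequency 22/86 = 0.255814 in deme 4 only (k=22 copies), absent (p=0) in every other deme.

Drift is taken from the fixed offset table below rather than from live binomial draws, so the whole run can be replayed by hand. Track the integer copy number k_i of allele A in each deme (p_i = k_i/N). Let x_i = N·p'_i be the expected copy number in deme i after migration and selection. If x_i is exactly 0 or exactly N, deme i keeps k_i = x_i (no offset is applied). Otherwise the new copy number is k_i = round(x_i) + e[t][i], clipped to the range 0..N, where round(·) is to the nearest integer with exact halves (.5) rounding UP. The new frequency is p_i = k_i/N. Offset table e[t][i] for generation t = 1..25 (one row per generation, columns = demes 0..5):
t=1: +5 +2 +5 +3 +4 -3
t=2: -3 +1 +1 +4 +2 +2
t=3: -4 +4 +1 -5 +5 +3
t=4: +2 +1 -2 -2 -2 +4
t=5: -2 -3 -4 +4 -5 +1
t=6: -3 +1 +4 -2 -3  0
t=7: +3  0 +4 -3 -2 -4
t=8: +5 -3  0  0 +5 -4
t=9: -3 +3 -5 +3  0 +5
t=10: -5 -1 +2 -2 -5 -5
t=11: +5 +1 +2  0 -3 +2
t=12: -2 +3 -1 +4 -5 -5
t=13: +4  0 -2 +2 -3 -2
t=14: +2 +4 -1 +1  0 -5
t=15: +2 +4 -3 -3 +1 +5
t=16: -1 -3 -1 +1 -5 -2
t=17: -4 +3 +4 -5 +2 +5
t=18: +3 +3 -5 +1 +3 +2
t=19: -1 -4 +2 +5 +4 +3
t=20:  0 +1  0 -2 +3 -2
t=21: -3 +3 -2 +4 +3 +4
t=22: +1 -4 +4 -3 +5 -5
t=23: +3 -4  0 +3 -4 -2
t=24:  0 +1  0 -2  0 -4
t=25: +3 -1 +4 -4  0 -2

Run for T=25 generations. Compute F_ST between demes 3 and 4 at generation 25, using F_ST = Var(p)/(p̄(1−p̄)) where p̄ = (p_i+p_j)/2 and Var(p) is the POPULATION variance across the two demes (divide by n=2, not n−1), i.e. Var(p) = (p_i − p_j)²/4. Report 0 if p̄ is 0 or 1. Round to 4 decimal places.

t=0: k=[0 0 0 0 22 0]
t=1: x=[0.0000 0.0000 0.0000 0.3320 21.6275 0.3399] k=[0 0 0 3 26 0]
t=2: x=[0.0000 0.0000 0.0447 3.3190 25.5845 0.4016] k=[0 0 1 7 28 2]
t=3: x=[0.0000 0.0147 1.0686 7.2647 27.6285 2.4596] k=[0 4 2 2 33 5]
t=4: x=[0.0582 3.8428 2.0181 2.4794 32.4748 5.5721] k=[2 5 0 0 30 10]
t=5: x=[1.9851 4.7971 0.0746 0.4527 29.5953 10.5710] k=[0 2 0 4 25 12]
t=6: x=[0.0291 1.9059 0.0895 4.2793 24.8037 12.5076] k=[0 3 4 2 22 13]
t=7: x=[0.0437 2.9184 3.9324 2.3436 21.8545 13.4673] k=[3 3 8 0 20 9]
t=8: x=[2.9130 3.0216 7.7624 0.4225 19.8057 9.4099] k=[8 0 8 0 25 5]
t=9: x=[7.6647 0.2357 7.7176 0.4980 24.6374 5.4489] k=[5 3 3 3 25 10]
t=10: x=[4.8293 2.9773 2.9826 3.3492 24.7583 10.4943] k=[0 2 5 1 20 5]
t=11: x=[0.0291 1.9796 4.8673 1.3529 19.7602 5.3720] k=[5 3 7 1 17 7]
t=12: x=[4.8293 3.0363 6.8122 1.3379 16.8504 7.3462] k=[3 6 6 5 12 2]
t=13: x=[2.9568 5.8551 5.9516 5.1489 11.9271 2.2128] k=[7 6 4 7 9 0]
t=14: x=[6.7920 5.8846 4.0517 7.0235 8.9774 0.1390] k=[9 10 3 8 9 0]
t=15: x=[8.7721 9.7223 3.1616 7.9832 8.9926 0.1390] k=[11 14 0 5 10 5]
t=16: x=[10.7551 13.5365 0.2833 5.0282 10.0067 5.2180] k=[10 11 0 6 5 3]
t=17: x=[9.7486 10.6494 0.2535 5.9279 5.0694 3.1176] k=[6 14 4 1 7 8]
t=18: x=[5.9491 13.5217 4.0815 1.1417 7.0394 8.2017] k=[9 17 0 2 10 10]
t=19: x=[8.8746 16.3828 0.2833 2.1022 10.0371 10.2642] k=[8 12 2 7 14 13]
t=20: x=[7.8402 11.6064 2.2120 7.0687 14.0889 13.3449] k=[8 13 2 5 17 11]
t=21: x=[7.8549 12.5639 2.1971 5.1640 16.9717 11.3787] k=[5 16 0 9 20 15]
t=22: x=[5.0191 15.3644 0.3728 9.0785 20.0328 15.4460] k=[6 11 4 6 25 10]
t=23: x=[5.9053 10.6494 4.1114 6.2898 24.8037 10.4943] k=[9 7 4 9 21 8]
t=24: x=[8.7282 6.8693 4.0965 9.1538 20.9060 8.4168] k=[9 8 4 7 21 4]
t=25: x=[8.7429 7.8248 4.0815 7.2044 20.8152 4.3762] k=[12 7 8 3 21 2]

0.0912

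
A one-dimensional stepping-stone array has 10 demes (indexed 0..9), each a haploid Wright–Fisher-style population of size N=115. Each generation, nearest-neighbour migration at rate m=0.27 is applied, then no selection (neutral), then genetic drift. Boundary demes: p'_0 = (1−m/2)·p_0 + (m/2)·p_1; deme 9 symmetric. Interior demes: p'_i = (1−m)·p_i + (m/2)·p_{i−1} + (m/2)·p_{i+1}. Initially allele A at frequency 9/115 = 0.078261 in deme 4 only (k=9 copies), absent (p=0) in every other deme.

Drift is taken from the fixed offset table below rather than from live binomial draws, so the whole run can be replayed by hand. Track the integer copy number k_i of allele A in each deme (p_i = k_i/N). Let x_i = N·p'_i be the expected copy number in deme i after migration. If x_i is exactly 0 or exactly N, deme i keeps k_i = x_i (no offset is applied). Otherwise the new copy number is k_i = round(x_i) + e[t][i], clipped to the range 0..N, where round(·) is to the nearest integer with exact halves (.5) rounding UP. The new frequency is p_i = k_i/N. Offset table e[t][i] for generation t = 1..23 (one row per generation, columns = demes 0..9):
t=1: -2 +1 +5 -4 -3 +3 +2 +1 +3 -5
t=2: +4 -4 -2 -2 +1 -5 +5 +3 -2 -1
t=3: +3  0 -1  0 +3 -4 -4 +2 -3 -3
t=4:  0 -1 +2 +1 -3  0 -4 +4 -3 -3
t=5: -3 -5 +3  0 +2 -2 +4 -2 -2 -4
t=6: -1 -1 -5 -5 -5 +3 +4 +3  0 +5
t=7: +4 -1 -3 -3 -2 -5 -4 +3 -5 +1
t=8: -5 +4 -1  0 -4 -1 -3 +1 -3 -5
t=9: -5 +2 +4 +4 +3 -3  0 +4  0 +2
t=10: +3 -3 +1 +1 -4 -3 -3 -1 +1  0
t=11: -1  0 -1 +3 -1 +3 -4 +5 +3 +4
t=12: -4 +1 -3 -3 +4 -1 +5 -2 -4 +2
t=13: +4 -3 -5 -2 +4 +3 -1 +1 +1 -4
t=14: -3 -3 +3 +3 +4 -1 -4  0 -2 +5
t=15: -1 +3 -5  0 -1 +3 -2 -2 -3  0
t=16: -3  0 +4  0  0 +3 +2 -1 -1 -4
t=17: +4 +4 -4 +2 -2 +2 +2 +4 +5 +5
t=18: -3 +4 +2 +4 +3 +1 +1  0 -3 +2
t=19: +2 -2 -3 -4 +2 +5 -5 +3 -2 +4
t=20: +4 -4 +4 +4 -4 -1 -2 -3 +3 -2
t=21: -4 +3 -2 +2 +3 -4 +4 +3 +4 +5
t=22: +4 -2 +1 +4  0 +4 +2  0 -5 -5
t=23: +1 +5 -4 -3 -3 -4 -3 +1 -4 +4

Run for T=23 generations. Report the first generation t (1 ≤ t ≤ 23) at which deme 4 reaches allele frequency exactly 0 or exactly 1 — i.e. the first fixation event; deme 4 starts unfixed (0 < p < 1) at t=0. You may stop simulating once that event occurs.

t=0: k=[0 0 0 0 9 0 0 0 0 0]
t=1: x=[0.0000 0.0000 0.0000 1.2150 6.5700 1.2150 0.0000 0.0000 0.0000 0.0000] k=[0 0 0 0 4 4 0 0 0 0]
t=2: x=[0.0000 0.0000 0.0000 0.5400 3.4600 3.4600 0.5400 0.0000 0.0000 0.0000] k=[0 0 0 0 4 0 6 0 0 0]
t=3: x=[0.0000 0.0000 0.0000 0.5400 2.9200 1.3500 4.3800 0.8100 0.0000 0.0000] k=[0 0 0 1 6 0 0 3 0 0]
t=4: x=[0.0000 0.0000 0.1350 1.5400 4.5150 0.8100 0.4050 2.1900 0.4050 0.0000] k=[0 0 2 3 2 1 0 6 0 0]
t=5: x=[0.0000 0.2700 1.8650 2.7300 2.0000 1.0000 0.9450 4.3800 0.8100 0.0000] k=[0 0 5 3 4 0 5 2 0 0]
t=6: x=[0.0000 0.6750 4.0550 3.4050 3.3250 1.2150 3.9200 2.1350 0.2700 0.0000] k=[0 0 0 0 0 4 8 5 0 0]

6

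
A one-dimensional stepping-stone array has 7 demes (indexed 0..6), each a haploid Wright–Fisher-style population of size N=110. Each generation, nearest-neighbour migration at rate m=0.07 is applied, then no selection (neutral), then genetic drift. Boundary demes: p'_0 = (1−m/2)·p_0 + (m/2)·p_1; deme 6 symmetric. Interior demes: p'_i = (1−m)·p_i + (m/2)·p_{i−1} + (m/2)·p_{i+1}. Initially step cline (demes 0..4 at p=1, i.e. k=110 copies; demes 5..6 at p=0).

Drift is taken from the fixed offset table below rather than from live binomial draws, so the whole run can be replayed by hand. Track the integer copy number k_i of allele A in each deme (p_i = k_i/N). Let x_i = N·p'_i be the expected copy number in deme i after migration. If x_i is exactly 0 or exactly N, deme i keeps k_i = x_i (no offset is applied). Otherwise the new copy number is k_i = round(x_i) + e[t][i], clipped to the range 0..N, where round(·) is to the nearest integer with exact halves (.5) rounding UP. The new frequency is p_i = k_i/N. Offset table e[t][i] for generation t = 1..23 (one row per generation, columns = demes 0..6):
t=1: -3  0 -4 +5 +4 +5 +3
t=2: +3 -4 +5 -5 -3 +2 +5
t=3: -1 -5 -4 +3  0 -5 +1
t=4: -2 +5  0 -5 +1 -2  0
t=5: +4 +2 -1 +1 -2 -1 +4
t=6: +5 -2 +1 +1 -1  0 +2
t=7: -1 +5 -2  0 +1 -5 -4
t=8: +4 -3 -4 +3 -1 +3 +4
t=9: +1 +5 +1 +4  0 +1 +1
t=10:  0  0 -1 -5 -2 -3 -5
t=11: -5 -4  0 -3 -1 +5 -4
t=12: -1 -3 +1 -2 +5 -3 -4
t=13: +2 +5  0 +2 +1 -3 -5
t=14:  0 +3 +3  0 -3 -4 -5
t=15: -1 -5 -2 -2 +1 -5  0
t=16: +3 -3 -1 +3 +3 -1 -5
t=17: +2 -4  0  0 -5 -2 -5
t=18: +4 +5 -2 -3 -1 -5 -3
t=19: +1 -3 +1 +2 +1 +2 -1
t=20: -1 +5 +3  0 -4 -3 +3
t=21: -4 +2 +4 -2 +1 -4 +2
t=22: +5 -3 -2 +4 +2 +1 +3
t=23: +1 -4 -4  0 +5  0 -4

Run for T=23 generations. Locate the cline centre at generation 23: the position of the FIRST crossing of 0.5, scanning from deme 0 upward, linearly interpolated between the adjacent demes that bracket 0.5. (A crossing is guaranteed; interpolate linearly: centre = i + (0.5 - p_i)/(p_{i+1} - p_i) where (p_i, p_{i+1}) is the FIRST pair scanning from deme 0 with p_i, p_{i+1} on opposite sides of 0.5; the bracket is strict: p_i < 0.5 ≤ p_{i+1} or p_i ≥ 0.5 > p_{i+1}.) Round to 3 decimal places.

4.315

t=0: k=[110 110 110 110 110 0 0]
t=1: x=[110.0000 110.0000 110.0000 110.0000 106.1500 3.8500 0.0000] k=[110 110 110 110 110 9 0]
t=2: x=[110.0000 110.0000 110.0000 110.0000 106.4650 12.2200 0.3150] k=[110 110 110 110 103 14 5]
t=3: x=[110.0000 110.0000 110.0000 109.7550 100.1300 16.8000 5.3150] k=[110 110 110 110 100 12 6]
t=4: x=[110.0000 110.0000 110.0000 109.6500 97.2700 14.8700 6.2100] k=[110 110 110 105 98 13 6]
t=5: x=[110.0000 110.0000 109.8250 104.9300 95.2700 15.7300 6.2450] k=[110 110 109 106 93 15 10]
t=6: x=[110.0000 109.9650 108.9300 105.6500 90.7250 17.5550 10.1750] k=[110 108 110 107 90 18 12]
t=7: x=[109.9300 108.1400 109.8250 106.5100 88.0750 20.3100 12.2100] k=[109 110 108 107 89 15 8]
t=8: x=[109.0350 109.8950 108.0350 106.4050 87.0400 17.3450 8.2450] k=[110 107 104 109 86 20 12]
t=9: x=[109.8950 107.0000 104.2800 108.0200 84.4950 22.0300 12.2800] k=[110 110 105 110 84 23 13]
t=10: x=[110.0000 109.8250 105.3500 108.9150 82.7750 24.7850 13.3500] k=[110 110 104 104 81 22 8]
t=11: x=[110.0000 109.7900 104.2100 103.1950 79.7400 23.5750 8.4900] k=[110 106 104 100 79 29 4]
t=12: x=[109.8600 106.0700 103.9300 99.4050 77.9850 29.8750 4.8750] k=[109 103 105 97 83 27 1]
t=13: x=[108.7900 103.2800 104.6500 96.7900 81.5300 28.0500 1.9100] k=[110 108 105 99 83 25 0]
t=14: x=[109.9300 107.9650 104.8950 98.6500 81.5300 26.1550 0.8750] k=[110 110 108 99 79 22 0]
t=15: x=[110.0000 109.9300 107.7550 98.6150 77.7050 23.2250 0.7700] k=[110 105 106 97 79 18 1]
t=16: x=[109.8250 105.2100 105.6500 96.6850 77.4950 19.5400 1.5950] k=[110 102 105 100 80 19 0]
t=17: x=[109.7200 102.3850 104.7200 99.4750 78.5650 20.4700 0.6650] k=[110 98 105 99 74 18 0]
t=18: x=[109.5800 98.6650 104.5450 98.3350 72.9150 19.3300 0.6300] k=[110 104 103 95 72 14 0]
t=19: x=[109.7900 104.1750 102.7550 94.4750 70.7750 15.5400 0.4900] k=[110 101 104 96 72 18 0]
t=20: x=[109.6850 101.4200 103.6150 95.4400 70.9500 19.2600 0.6300] k=[109 106 107 95 67 16 4]
t=21: x=[108.8950 106.1400 106.5450 94.4400 66.1950 17.3650 4.4200] k=[105 108 110 92 67 13 6]
t=22: x=[105.1050 107.9650 109.3000 91.7550 65.9850 14.6450 6.2450] k=[110 105 107 96 68 16 9]
t=23: x=[109.8250 105.2450 106.5450 95.4050 67.1600 17.5750 9.2450] k=[110 101 103 95 72 18 5]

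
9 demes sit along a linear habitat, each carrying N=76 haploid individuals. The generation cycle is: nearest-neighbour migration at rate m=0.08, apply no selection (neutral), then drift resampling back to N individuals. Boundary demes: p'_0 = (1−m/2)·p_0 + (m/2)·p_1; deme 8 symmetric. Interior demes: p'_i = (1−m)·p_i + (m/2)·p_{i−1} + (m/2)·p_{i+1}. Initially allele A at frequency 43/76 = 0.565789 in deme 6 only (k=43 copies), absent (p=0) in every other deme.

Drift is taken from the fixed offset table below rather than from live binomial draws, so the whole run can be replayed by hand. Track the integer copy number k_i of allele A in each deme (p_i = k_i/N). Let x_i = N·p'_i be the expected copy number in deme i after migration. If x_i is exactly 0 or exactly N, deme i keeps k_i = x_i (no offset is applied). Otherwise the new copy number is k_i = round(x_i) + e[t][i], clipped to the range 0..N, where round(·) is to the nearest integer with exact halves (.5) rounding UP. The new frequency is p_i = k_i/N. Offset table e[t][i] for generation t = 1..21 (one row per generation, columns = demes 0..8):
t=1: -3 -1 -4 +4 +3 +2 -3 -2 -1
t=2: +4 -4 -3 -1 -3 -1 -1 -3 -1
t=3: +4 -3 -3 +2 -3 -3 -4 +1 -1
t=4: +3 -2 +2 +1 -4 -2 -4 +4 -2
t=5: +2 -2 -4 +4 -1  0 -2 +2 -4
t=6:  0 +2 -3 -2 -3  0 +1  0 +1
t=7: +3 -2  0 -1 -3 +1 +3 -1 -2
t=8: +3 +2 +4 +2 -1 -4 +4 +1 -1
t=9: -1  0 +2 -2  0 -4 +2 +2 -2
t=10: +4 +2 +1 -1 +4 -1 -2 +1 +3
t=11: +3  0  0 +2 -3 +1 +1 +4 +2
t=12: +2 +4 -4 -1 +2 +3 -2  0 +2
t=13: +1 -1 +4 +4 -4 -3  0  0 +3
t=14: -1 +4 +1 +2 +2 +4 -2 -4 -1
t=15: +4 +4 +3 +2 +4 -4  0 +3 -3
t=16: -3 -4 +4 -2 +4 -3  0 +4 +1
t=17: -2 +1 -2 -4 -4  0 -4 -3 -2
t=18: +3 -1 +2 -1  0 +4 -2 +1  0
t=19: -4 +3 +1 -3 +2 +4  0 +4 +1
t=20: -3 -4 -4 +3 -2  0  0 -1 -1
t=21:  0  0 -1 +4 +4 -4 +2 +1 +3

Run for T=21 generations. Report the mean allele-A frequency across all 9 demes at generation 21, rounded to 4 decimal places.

t=0: k=[0 0 0 0 0 0 43 0 0]
t=1: x=[0.0000 0.0000 0.0000 0.0000 0.0000 1.7200 39.5600 1.7200 0.0000] k=[0 0 0 0 0 4 37 0 0]
t=2: x=[0.0000 0.0000 0.0000 0.0000 0.1600 5.1600 34.2000 1.4800 0.0000] k=[0 0 0 0 0 4 33 0 0]
t=3: x=[0.0000 0.0000 0.0000 0.0000 0.1600 5.0000 30.5200 1.3200 0.0000] k=[0 0 0 0 0 2 27 2 0]
t=4: x=[0.0000 0.0000 0.0000 0.0000 0.0800 2.9200 25.0000 2.9200 0.0800] k=[0 0 0 0 0 1 21 7 0]
t=5: x=[0.0000 0.0000 0.0000 0.0000 0.0400 1.7600 19.6400 7.2800 0.2800] k=[0 0 0 0 0 2 18 9 0]
t=6: x=[0.0000 0.0000 0.0000 0.0000 0.0800 2.5600 17.0000 9.0000 0.3600] k=[0 0 0 0 0 3 18 9 1]
t=7: x=[0.0000 0.0000 0.0000 0.0000 0.1200 3.4800 17.0400 9.0400 1.3200] k=[0 0 0 0 0 4 20 8 0]
t=8: x=[0.0000 0.0000 0.0000 0.0000 0.1600 4.4800 18.8800 8.1600 0.3200] k=[0 0 0 0 0 0 23 9 0]
t=9: x=[0.0000 0.0000 0.0000 0.0000 0.0000 0.9200 21.5200 9.2000 0.3600] k=[0 0 0 0 0 0 24 11 0]
t=10: x=[0.0000 0.0000 0.0000 0.0000 0.0000 0.9600 22.5200 11.0800 0.4400] k=[0 0 0 0 0 0 21 12 3]
t=11: x=[0.0000 0.0000 0.0000 0.0000 0.0000 0.8400 19.8000 12.0000 3.3600] k=[0 0 0 0 0 2 21 16 5]
t=12: x=[0.0000 0.0000 0.0000 0.0000 0.0800 2.6800 20.0400 15.7600 5.4400] k=[0 0 0 0 2 6 18 16 7]
t=13: x=[0.0000 0.0000 0.0000 0.0800 2.0800 6.3200 17.4400 15.7200 7.3600] k=[0 0 0 4 0 3 17 16 10]
t=14: x=[0.0000 0.0000 0.1600 3.6800 0.2800 3.4400 16.4000 15.8000 10.2400] k=[0 0 1 6 2 7 14 12 9]
t=15: x=[0.0000 0.0400 1.1600 5.6400 2.3600 7.0800 13.6400 11.9600 9.1200] k=[0 4 4 8 6 3 14 15 6]
t=16: x=[0.1600 3.8400 4.1600 7.7600 5.9600 3.5600 13.6000 14.6000 6.3600] k=[0 0 8 6 10 1 14 19 7]
t=17: x=[0.0000 0.3200 7.6000 6.2400 9.4800 1.8800 13.6800 18.3200 7.4800] k=[0 1 6 2 5 2 10 15 5]
t=18: x=[0.0400 1.1600 5.6400 2.2800 4.7600 2.4400 9.8800 14.4000 5.4000] k=[3 0 8 1 5 6 8 15 5]
t=19: x=[2.8800 0.4400 7.4000 1.4400 4.8800 6.0400 8.2000 14.3200 5.4000] k=[0 3 8 0 7 10 8 18 6]
t=20: x=[0.1200 3.0800 7.4800 0.6000 6.8400 9.8000 8.4800 17.1200 6.4800] k=[0 0 3 4 5 10 8 16 5]
t=21: x=[0.0000 0.1200 2.9200 4.0000 5.1600 9.7200 8.4000 15.2400 5.4400] k=[0 0 2 8 9 6 10 16 8]

0.0863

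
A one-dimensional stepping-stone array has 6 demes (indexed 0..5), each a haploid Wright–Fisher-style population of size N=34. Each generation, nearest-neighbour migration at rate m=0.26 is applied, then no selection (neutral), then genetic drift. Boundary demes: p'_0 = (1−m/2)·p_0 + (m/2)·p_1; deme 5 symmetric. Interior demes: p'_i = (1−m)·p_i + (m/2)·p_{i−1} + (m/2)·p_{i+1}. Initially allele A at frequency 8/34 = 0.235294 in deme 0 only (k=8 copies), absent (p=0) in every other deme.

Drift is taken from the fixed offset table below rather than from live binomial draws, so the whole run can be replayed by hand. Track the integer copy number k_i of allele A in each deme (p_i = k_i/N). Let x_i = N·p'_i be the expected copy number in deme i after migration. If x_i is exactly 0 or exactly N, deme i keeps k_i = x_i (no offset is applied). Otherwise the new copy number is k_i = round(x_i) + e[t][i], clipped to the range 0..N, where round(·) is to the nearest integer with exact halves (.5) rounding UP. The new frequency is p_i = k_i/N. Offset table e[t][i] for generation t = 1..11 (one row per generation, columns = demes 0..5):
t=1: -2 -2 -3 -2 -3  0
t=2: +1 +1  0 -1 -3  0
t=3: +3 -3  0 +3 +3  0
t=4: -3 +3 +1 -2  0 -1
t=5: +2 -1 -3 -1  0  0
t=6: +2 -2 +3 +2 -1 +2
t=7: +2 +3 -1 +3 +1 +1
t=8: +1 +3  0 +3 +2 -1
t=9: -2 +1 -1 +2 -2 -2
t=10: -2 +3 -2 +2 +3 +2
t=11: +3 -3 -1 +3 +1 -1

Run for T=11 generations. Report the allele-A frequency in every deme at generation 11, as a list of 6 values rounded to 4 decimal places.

[0.2353, 0.1176, 0.0588, 0.2647, 0.1471, 0.0000]

t=0: k=[8 0 0 0 0 0]
t=1: x=[6.9600 1.0400 0.0000 0.0000 0.0000 0.0000] k=[5 0 0 0 0 0]
t=2: x=[4.3500 0.6500 0.0000 0.0000 0.0000 0.0000] k=[5 2 0 0 0 0]
t=3: x=[4.6100 2.1300 0.2600 0.0000 0.0000 0.0000] k=[8 0 0 0 0 0]
t=4: x=[6.9600 1.0400 0.0000 0.0000 0.0000 0.0000] k=[4 4 0 0 0 0]
t=5: x=[4.0000 3.4800 0.5200 0.0000 0.0000 0.0000] k=[6 2 0 0 0 0]
t=6: x=[5.4800 2.2600 0.2600 0.0000 0.0000 0.0000] k=[7 0 3 0 0 0]
t=7: x=[6.0900 1.3000 2.2200 0.3900 0.0000 0.0000] k=[8 4 1 3 0 0]
t=8: x=[7.4800 4.1300 1.6500 2.3500 0.3900 0.0000] k=[8 7 2 5 2 0]
t=9: x=[7.8700 6.4800 3.0400 4.2200 2.1300 0.2600] k=[6 7 2 6 0 0]
t=10: x=[6.1300 6.2200 3.1700 4.7000 0.7800 0.0000] k=[4 9 1 7 4 0]
t=11: x=[4.6500 7.3100 2.8200 5.8300 3.8700 0.5200] k=[8 4 2 9 5 0]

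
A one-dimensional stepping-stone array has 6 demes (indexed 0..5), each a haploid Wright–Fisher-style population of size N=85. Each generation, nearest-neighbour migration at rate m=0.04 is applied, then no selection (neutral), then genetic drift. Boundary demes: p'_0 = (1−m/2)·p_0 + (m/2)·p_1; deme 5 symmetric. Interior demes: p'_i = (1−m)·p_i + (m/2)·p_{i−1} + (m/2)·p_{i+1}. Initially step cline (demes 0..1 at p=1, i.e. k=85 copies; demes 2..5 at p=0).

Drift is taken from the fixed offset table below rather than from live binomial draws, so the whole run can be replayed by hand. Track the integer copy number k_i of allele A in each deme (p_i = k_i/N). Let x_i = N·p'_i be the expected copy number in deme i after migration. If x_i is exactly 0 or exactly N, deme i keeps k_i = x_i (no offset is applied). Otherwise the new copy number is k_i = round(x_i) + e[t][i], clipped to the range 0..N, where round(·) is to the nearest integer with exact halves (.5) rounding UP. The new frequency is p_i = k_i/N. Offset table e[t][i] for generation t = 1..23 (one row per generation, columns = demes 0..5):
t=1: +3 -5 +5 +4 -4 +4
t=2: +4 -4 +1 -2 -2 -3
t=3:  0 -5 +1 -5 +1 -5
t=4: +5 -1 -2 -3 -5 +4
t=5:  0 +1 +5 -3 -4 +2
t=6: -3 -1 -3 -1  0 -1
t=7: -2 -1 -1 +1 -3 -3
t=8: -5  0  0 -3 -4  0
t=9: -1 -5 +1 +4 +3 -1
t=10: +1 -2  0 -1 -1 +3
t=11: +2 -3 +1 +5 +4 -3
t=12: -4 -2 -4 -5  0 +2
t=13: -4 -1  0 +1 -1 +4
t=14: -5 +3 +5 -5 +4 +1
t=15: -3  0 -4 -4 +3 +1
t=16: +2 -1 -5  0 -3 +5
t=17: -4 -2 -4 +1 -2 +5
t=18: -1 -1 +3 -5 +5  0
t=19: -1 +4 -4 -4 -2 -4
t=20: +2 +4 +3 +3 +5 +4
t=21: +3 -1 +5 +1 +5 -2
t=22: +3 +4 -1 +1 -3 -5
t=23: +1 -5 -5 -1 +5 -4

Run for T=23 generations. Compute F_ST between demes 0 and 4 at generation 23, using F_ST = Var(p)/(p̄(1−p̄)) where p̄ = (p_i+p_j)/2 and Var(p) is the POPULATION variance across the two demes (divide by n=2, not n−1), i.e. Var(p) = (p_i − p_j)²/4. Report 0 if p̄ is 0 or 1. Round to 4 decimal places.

t=0: k=[85 85 0 0 0 0]
t=1: x=[85.0000 83.3000 1.7000 0.0000 0.0000 0.0000] k=[85 78 7 0 0 0]
t=2: x=[84.8600 76.7200 8.2800 0.1400 0.0000 0.0000] k=[85 73 9 0 0 0]
t=3: x=[84.7600 71.9600 10.1000 0.1800 0.0000 0.0000] k=[85 67 11 0 0 0]
t=4: x=[84.6400 66.2400 11.9000 0.2200 0.0000 0.0000] k=[85 65 10 0 0 0]
t=5: x=[84.6000 64.3000 10.9000 0.2000 0.0000 0.0000] k=[85 65 16 0 0 0]
t=6: x=[84.6000 64.4200 16.6600 0.3200 0.0000 0.0000] k=[82 63 14 0 0 0]
t=7: x=[81.6200 62.4000 14.7000 0.2800 0.0000 0.0000] k=[80 61 14 1 0 0]
t=8: x=[79.6200 60.4400 14.6800 1.2400 0.0200 0.0000] k=[75 60 15 0 0 0]
t=9: x=[74.7000 59.4000 15.6000 0.3000 0.0000 0.0000] k=[74 54 17 4 0 0]
t=10: x=[73.6000 53.6600 17.4800 4.1800 0.0800 0.0000] k=[75 52 17 3 0 0]
t=11: x=[74.5400 51.7600 17.4200 3.2200 0.0600 0.0000] k=[77 49 18 8 4 0]
t=12: x=[76.4400 48.9400 18.4200 8.1200 4.0000 0.0800] k=[72 47 14 3 4 2]
t=13: x=[71.5000 46.8400 14.4400 3.2400 3.9400 2.0400] k=[68 46 14 4 3 6]
t=14: x=[67.5600 45.8000 14.4400 4.1800 3.0800 5.9400] k=[63 49 19 0 7 7]
t=15: x=[62.7200 48.6800 19.2200 0.5200 6.8600 7.0000] k=[60 49 15 0 10 8]
t=16: x=[59.7800 48.5400 15.3800 0.5000 9.7600 8.0400] k=[62 48 10 1 7 13]
t=17: x=[61.7200 47.5200 10.5800 1.3000 7.0000 12.8800] k=[58 46 7 2 5 18]
t=18: x=[57.7600 45.4600 7.6800 2.1600 5.2000 17.7400] k=[57 44 11 0 10 18]
t=19: x=[56.7400 43.6000 11.4400 0.4200 9.9600 17.8400] k=[56 48 7 0 8 14]
t=20: x=[55.8400 47.3400 7.6800 0.3000 7.9600 13.8800] k=[58 51 11 3 13 18]
t=21: x=[57.8600 50.3400 11.6400 3.3600 12.9000 17.9000] k=[61 49 17 4 18 16]
t=22: x=[60.7600 48.6000 17.3800 4.5400 17.6800 16.0400] k=[64 53 16 6 15 11]
t=23: x=[63.7800 52.4800 16.5400 6.3800 14.7400 11.0800] k=[65 47 12 5 20 7]

0.2803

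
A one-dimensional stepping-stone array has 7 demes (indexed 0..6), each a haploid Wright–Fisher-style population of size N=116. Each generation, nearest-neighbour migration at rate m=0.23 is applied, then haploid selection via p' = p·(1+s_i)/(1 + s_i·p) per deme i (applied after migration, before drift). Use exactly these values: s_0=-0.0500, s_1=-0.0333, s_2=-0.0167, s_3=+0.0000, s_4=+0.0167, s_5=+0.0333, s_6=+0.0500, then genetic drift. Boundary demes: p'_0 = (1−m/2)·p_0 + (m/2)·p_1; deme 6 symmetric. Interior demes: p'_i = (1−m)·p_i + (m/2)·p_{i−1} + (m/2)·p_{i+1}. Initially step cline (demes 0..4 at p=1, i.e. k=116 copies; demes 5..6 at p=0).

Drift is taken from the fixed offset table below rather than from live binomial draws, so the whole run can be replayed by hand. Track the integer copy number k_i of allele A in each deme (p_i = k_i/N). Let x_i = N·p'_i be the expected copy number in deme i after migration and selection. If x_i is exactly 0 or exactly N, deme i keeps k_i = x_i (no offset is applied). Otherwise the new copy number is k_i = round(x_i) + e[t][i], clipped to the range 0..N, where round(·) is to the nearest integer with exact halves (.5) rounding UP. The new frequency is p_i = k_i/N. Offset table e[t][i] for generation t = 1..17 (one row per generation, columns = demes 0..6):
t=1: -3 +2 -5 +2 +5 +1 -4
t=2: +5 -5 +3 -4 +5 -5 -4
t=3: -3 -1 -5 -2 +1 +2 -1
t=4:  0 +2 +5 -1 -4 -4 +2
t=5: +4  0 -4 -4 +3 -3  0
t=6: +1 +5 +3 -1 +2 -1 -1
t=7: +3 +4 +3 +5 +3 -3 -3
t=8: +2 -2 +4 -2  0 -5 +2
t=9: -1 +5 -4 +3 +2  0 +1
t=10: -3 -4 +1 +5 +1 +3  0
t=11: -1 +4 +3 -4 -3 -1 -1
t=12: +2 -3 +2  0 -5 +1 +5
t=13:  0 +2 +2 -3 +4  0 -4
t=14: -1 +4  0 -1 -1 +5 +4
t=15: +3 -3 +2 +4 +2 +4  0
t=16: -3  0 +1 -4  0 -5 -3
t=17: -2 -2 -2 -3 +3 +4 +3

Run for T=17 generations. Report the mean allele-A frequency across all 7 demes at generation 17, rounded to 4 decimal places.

t=0: k=[116 116 116 116 116 0 0]
t=1: x=[116.0000 116.0000 116.0000 116.0000 102.8543 13.7316 0.0000] k=[116 116 116 116 108 15 0]
t=2: x=[116.0000 116.0000 116.0000 115.0800 98.4729 24.5989 1.8099] k=[116 116 116 111 103 20 0]
t=3: x=[116.0000 116.0000 115.4153 110.6550 94.6649 27.9338 2.4126] k=[116 116 110 109 96 30 1]
t=4: x=[116.0000 115.2864 110.4872 107.6200 90.2384 35.0510 4.5433] k=[116 116 115 107 86 31 7]
t=5: x=[116.0000 115.8810 114.1648 105.5050 82.4861 35.3651 10.2051] k=[116 116 110 102 85 32 10]
t=6: x=[116.0000 115.2864 109.6700 100.9650 81.2644 36.3779 13.0858] k=[116 116 113 100 83 35 12]
t=7: x=[116.0000 115.6432 111.7821 99.5400 79.8484 38.7153 15.2808] k=[116 116 115 105 83 36 12]
t=8: x=[116.0000 115.8810 113.9311 103.6200 80.5341 39.4937 15.4000] k=[116 114 116 102 81 34 17]
t=9: x=[115.7579 114.4077 114.1293 101.1950 78.4319 38.2855 19.7415] k=[115 116 110 104 80 38 21]
t=10: x=[115.0688 115.1675 109.9035 101.9300 78.3524 41.7463 23.8666] k=[112 111 111 107 79 45 24]
t=11: x=[111.6765 110.9540 110.4517 104.2400 78.7302 47.4105 27.4235] k=[111 115 113 100 76 46 26]
t=12: x=[111.2309 114.2527 111.6653 98.7350 75.7464 48.0695 29.3569] k=[113 111 114 99 71 49 34]
t=13: x=[112.6050 111.4286 111.8633 97.5050 72.1426 50.7381 36.9424] k=[113 113 114 95 76 51 33]
t=14: x=[112.8464 113.0182 111.6297 95.0000 75.7464 52.7457 36.2752] k=[112 116 112 94 75 58 40]
t=15: x=[112.2797 115.0486 110.2994 93.8850 75.6668 58.8349 43.3867] k=[115 112 112 98 78 63 43]
t=16: x=[114.5851 112.2232 110.2994 97.3100 78.9936 63.3682 46.6540] k=[112 112 111 93 79 58 44]
t=17: x=[111.7971 111.7484 108.9341 93.4600 78.6158 59.7545 46.9672] k=[110 110 107 90 82 64 50]

0.7549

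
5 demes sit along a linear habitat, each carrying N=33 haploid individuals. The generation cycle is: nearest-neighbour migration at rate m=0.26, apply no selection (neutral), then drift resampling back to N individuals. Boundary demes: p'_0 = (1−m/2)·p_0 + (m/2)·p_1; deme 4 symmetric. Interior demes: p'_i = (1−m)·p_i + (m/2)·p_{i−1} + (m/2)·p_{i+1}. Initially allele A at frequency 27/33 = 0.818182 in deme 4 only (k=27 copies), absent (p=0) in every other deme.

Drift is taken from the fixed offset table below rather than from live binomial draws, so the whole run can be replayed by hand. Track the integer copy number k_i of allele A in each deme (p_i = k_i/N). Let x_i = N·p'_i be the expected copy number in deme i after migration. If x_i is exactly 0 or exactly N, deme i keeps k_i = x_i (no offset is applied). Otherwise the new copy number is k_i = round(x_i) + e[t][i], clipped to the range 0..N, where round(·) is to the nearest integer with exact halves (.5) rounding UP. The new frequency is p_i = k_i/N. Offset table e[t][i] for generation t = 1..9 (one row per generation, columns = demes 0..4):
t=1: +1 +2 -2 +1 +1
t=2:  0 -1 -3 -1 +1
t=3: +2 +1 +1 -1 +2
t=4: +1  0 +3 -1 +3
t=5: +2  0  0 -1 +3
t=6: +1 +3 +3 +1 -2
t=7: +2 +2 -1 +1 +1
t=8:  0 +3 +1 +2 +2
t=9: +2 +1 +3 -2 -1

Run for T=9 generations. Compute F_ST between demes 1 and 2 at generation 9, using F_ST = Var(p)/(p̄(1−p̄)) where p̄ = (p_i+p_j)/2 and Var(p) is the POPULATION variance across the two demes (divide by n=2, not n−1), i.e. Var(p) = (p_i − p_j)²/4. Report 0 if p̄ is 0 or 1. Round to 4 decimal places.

t=0: k=[0 0 0 0 27]
t=1: x=[0.0000 0.0000 0.0000 3.5100 23.4900] k=[0 0 0 5 24]
t=2: x=[0.0000 0.0000 0.6500 6.8200 21.5300] k=[0 0 0 6 23]
t=3: x=[0.0000 0.0000 0.7800 7.4300 20.7900] k=[0 0 2 6 23]
t=4: x=[0.0000 0.2600 2.2600 7.6900 20.7900] k=[0 0 5 7 24]
t=5: x=[0.0000 0.6500 4.6100 8.9500 21.7900] k=[0 1 5 8 25]
t=6: x=[0.1300 1.3900 4.8700 9.8200 22.7900] k=[1 4 8 11 21]
t=7: x=[1.3900 4.1300 7.8700 11.9100 19.7000] k=[3 6 7 13 21]
t=8: x=[3.3900 5.7400 7.6500 13.2600 19.9600] k=[3 9 9 15 22]
t=9: x=[3.7800 8.2200 9.7800 15.1300 21.0900] k=[6 9 13 13 20]

0.0165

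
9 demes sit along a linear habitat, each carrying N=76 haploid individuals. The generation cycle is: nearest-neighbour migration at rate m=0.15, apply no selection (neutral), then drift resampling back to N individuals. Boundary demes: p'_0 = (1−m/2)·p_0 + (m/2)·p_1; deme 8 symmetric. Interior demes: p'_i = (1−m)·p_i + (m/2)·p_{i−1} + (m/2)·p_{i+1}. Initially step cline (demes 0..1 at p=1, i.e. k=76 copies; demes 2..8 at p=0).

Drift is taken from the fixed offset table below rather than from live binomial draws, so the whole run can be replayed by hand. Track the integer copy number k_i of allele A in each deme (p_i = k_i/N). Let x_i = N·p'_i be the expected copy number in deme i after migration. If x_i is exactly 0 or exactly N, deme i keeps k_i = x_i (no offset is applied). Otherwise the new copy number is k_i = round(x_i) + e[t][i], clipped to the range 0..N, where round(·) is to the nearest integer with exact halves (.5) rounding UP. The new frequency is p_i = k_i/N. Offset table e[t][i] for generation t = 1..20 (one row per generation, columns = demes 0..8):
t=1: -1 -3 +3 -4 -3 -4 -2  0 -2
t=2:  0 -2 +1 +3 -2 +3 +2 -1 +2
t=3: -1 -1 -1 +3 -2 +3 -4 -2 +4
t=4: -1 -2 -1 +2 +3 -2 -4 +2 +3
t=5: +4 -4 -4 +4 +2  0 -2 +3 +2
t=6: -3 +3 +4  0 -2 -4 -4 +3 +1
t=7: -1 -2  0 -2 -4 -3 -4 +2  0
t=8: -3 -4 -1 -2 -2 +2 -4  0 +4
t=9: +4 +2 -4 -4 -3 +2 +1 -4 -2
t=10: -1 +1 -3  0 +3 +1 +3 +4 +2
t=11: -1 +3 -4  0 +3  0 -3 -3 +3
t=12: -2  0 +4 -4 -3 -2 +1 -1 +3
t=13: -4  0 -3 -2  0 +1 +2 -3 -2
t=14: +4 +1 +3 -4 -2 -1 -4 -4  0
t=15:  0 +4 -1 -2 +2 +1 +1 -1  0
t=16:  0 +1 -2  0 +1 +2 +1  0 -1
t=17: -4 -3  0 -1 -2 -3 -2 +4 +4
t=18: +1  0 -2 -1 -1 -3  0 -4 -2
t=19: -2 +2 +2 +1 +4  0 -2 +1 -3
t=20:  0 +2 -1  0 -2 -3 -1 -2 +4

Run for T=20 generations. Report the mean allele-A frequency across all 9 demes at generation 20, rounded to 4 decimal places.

0.1798

t=0: k=[76 76 0 0 0 0 0 0 0]
t=1: x=[76.0000 70.3000 5.7000 0.0000 0.0000 0.0000 0.0000 0.0000 0.0000] k=[76 67 9 0 0 0 0 0 0]
t=2: x=[75.3250 63.3250 12.6750 0.6750 0.0000 0.0000 0.0000 0.0000 0.0000] k=[75 61 14 4 0 0 0 0 0]
t=3: x=[73.9500 58.5250 16.7750 4.4500 0.3000 0.0000 0.0000 0.0000 0.0000] k=[73 58 16 7 0 0 0 0 0]
t=4: x=[71.8750 55.9750 18.4750 7.1500 0.5250 0.0000 0.0000 0.0000 0.0000] k=[71 54 17 9 4 0 0 0 0]
t=5: x=[69.7250 52.5000 19.1750 9.2250 4.0750 0.3000 0.0000 0.0000 0.0000] k=[74 49 15 13 6 0 0 0 0]
t=6: x=[72.1250 48.3250 17.4000 12.6250 6.0750 0.4500 0.0000 0.0000 0.0000] k=[69 51 21 13 4 0 0 0 0]
t=7: x=[67.6500 50.1000 22.6500 12.9250 4.3750 0.3000 0.0000 0.0000 0.0000] k=[67 48 23 11 0 0 0 0 0]
t=8: x=[65.5750 47.5500 23.9750 11.0750 0.8250 0.0000 0.0000 0.0000 0.0000] k=[63 44 23 9 0 0 0 0 0]
t=9: x=[61.5750 43.8500 23.5250 9.3750 0.6750 0.0000 0.0000 0.0000 0.0000] k=[66 46 20 5 0 0 0 0 0]
t=10: x=[64.5000 45.5500 20.8250 5.7500 0.3750 0.0000 0.0000 0.0000 0.0000] k=[64 47 18 6 3 0 0 0 0]
t=11: x=[62.7250 46.1000 19.2750 6.6750 3.0000 0.2250 0.0000 0.0000 0.0000] k=[62 49 15 7 6 0 0 0 0]
t=12: x=[61.0250 47.4250 16.9500 7.5250 5.6250 0.4500 0.0000 0.0000 0.0000] k=[59 47 21 4 3 0 0 0 0]
t=13: x=[58.1000 45.9500 21.6750 5.2000 2.8500 0.2250 0.0000 0.0000 0.0000] k=[54 46 19 3 3 1 0 0 0]
t=14: x=[53.4000 44.5750 19.8250 4.2000 2.8500 1.0750 0.0750 0.0000 0.0000] k=[57 46 23 0 1 0 0 0 0]
t=15: x=[56.1750 45.1000 23.0000 1.8000 0.8500 0.0750 0.0000 0.0000 0.0000] k=[56 49 22 0 3 1 0 0 0]
t=16: x=[55.4750 47.5000 22.3750 1.8750 2.6250 1.0750 0.0750 0.0000 0.0000] k=[55 49 20 2 4 3 1 0 0]
t=17: x=[54.5500 47.2750 20.8250 3.5000 3.7750 2.9250 1.0750 0.0750 0.0000] k=[51 44 21 3 2 0 0 4 0]
t=18: x=[50.4750 42.8000 21.3750 4.2750 1.9250 0.1500 0.3000 3.4000 0.3000] k=[51 43 19 3 1 0 0 0 0]
t=19: x=[50.4000 41.8000 19.6000 4.0500 1.0750 0.0750 0.0000 0.0000 0.0000] k=[48 44 22 5 5 0 0 0 0]
t=20: x=[47.7000 42.6500 22.3750 6.2750 4.6250 0.3750 0.0000 0.0000 0.0000] k=[48 45 21 6 3 0 0 0 0]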